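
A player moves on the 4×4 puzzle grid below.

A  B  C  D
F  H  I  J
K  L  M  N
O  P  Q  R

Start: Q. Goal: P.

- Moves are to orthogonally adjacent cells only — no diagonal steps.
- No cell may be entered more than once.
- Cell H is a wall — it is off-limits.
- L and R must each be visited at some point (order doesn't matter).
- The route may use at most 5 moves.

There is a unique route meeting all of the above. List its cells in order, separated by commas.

The 5-move cap with required stops at L, R leaves no slack for detours.
Route from Q: right to R, up to N, 2× left (reaching L), down to P — 5 moves in all.
Check: all required cells visited; 5 ≤ 5 moves.

Q, R, N, M, L, P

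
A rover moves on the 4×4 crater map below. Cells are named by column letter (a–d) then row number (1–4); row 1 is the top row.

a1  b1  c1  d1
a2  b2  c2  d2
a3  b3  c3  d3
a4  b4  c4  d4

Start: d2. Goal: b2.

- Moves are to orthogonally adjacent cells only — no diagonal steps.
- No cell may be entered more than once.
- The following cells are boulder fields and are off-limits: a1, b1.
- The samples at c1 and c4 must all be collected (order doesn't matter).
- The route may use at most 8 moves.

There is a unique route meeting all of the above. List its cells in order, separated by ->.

The 8-move cap with required stops at c1, c4 leaves no slack for detours.
Route from d2: up 1 to d1, left 1 to c1, down 3 to c4, left 1 to b4, up 2 to b2 — 8 moves in all.
Check: all required cells visited; 8 ≤ 8 moves.

d2 -> d1 -> c1 -> c2 -> c3 -> c4 -> b4 -> b3 -> b2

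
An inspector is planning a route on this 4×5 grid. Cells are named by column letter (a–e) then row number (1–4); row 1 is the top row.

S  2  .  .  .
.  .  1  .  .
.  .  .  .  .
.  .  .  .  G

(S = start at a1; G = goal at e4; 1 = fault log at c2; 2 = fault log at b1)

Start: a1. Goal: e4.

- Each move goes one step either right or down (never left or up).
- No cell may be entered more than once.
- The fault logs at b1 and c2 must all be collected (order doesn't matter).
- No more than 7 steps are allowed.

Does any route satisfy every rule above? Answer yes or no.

yes

One route that works: a1 → b1 → b2 → c2 → c3 → c4 → d4 → e4.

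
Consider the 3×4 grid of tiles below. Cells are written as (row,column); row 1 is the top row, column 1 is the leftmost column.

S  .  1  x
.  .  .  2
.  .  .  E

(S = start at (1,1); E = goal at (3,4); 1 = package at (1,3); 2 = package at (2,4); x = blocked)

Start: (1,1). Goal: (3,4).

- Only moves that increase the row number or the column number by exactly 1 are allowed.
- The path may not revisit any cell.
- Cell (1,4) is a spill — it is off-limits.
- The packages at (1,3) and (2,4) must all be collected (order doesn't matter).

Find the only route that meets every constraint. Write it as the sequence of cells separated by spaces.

(1,1) (1,2) (1,3) (2,3) (2,4) (3,4)

Moves only go right or down, so the column and row indices never decrease.
Route from (1,1): right 2 to (1,3), down 1 to (2,3), right 1 to (2,4), down 1 to (3,4) — 5 moves in all.
Check: all required cells visited.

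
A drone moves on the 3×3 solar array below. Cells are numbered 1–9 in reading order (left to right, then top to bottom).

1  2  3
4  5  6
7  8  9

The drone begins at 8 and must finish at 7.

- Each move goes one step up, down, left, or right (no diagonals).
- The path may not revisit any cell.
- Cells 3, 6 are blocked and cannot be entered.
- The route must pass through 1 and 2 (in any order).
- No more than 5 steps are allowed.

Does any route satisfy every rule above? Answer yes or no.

yes

One route that works: 8 → 5 → 2 → 1 → 4 → 7.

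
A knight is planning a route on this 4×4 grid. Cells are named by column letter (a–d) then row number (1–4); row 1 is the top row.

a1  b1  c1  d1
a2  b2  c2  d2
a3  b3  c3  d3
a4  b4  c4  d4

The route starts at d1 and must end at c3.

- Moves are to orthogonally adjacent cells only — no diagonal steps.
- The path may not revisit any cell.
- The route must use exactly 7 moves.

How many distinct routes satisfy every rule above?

Need simple routes of exactly 7 moves from d1 to c3 (Manhattan distance 3, so 2 moves are spent on a detour and 2 undoing it).
Branch systematically from the start, pruning whenever the remaining move budget drops below the Manhattan distance to c3 or differs from it in parity. Grouping the completions by first move — via d2: 4; via c1: 9 — and summing: 4 + 9 = 13.
That gives 13 routes.

13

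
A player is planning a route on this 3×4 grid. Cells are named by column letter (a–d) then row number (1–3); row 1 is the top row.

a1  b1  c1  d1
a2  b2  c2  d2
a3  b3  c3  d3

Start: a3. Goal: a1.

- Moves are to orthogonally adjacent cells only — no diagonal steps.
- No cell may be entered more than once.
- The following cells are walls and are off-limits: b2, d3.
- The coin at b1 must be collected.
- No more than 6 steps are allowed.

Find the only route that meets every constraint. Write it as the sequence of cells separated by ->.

a3 -> b3 -> c3 -> c2 -> c1 -> b1 -> a1

The 6-move cap with required stops at b1 leaves no slack for detours.
Route from a3: right 2 to c3, up 2 to c1, left 2 to a1 — 6 moves in all.
Check: all required cells visited; 6 ≤ 6 moves.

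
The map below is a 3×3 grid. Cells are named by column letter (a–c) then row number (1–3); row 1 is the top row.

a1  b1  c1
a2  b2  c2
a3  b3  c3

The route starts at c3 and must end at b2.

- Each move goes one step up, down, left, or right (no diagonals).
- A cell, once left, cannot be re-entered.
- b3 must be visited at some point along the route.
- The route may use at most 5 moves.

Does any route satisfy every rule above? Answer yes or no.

One route that works: c3 → b3 → b2.

yes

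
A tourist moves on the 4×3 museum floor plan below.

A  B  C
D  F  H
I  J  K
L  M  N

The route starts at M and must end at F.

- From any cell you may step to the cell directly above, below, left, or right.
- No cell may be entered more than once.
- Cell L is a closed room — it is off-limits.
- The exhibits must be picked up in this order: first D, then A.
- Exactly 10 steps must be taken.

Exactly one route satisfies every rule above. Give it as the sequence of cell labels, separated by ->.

M -> N -> K -> J -> I -> D -> A -> B -> C -> H -> F

The waypoints must appear in the order D, A, with no cell reused.
Route from M: right to N, up to K, 2× left (reaching I), 2× up (reaching A), 2× right (reaching C), down to H, left to F — 10 moves in all.
Check: order respected (D at step 5, A at step 6); 10 moves as required.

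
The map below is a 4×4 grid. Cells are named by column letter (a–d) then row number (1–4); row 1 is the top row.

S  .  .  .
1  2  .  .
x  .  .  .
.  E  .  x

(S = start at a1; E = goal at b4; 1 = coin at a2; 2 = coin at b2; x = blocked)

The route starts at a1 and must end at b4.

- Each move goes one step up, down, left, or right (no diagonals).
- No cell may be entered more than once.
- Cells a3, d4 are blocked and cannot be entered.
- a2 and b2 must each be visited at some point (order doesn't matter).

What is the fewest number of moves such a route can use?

4

Any route passes through a2 and b2 in some order between a1 and b4. Summing Manhattan distances along each leg and taking the cheapest ordering (a1 → a2 → b2 → b4) gives a lower bound of 1 + 1 + 2 = 4 moves.
A route of 4 moves achieves this: a1 → a2 → b2 → b3 → b4.
Since 4 matches the lower bound, it is optimal.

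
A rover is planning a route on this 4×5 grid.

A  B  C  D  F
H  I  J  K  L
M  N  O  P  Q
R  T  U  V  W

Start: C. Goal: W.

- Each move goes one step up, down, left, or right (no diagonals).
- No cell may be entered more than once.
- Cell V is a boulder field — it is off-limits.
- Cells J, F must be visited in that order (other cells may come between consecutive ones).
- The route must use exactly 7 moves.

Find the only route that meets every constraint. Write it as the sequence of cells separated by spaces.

The waypoints must appear in the order J, F, with no cell reused.
Route from C: down 1 to J, right 1 to K, up 1 to D, right 1 to F, down 3 to W — 7 moves in all.
Check: order respected (J at step 1, F at step 4); 7 moves as required.

C J K D F L Q W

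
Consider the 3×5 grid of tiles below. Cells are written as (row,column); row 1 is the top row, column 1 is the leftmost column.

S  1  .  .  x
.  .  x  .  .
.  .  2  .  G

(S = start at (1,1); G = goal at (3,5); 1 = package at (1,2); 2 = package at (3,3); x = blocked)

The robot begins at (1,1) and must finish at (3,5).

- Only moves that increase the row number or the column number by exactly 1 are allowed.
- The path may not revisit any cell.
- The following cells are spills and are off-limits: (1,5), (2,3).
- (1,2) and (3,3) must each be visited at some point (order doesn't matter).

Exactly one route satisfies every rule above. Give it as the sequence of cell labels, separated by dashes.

Moves only go right or down, so the column and row indices never decrease.
Route from (1,1): right 1 to (1,2), down 2 to (3,2), right 3 to (3,5) — 6 moves in all.
Check: all required cells visited.

(1,1) - (1,2) - (2,2) - (3,2) - (3,3) - (3,4) - (3,5)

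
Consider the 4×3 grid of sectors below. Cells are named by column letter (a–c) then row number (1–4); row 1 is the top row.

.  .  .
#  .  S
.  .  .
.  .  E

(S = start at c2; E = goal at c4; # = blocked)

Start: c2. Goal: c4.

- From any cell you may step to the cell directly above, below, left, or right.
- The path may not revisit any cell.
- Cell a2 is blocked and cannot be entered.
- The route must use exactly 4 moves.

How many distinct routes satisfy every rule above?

3

Need simple routes of exactly 4 moves from c2 to c4 (Manhattan distance 2, so 1 moves are spent on a detour and 1 undoing it).
Enumerating: c2 c3 b3 b4 c4 | c2 b2 b3 b4 c4 | c2 b2 b3 c3 c4.
That gives 3 routes.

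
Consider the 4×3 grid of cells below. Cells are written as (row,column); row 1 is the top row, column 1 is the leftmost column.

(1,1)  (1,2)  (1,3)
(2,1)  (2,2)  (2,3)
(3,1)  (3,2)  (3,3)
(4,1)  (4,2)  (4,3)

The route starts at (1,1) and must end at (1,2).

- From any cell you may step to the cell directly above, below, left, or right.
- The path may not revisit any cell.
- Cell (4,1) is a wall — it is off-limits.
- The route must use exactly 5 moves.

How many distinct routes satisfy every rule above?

2

Need simple routes of exactly 5 moves from (1,1) to (1,2) (Manhattan distance 1, so 2 moves are spent on a detour and 2 undoing it).
Enumerating: (1,1) (2,1) (3,1) (3,2) (2,2) (1,2) | (1,1) (2,1) (2,2) (2,3) (1,3) (1,2).
That gives 2 routes.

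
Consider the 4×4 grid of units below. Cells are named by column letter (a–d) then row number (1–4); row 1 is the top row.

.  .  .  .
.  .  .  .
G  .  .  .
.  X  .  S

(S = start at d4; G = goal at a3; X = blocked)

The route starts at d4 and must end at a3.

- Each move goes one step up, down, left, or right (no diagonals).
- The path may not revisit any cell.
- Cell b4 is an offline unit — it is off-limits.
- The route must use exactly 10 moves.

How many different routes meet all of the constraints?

25

Need simple routes of exactly 10 moves from d4 to a3 (Manhattan distance 4, so 3 moves are spent on a detour and 3 undoing it).
Branch systematically from the start, pruning whenever the remaining move budget drops below the Manhattan distance to a3 or differs from it in parity. Grouping the completions by first move — via d3: 11; via c4: 14 — and summing: 11 + 14 = 25.
That gives 25 routes.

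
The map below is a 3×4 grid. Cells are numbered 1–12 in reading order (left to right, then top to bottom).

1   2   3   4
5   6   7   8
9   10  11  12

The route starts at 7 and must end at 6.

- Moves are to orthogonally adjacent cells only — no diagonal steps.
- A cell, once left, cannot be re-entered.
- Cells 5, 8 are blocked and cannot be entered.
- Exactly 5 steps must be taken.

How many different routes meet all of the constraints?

0

Need simple routes of exactly 5 moves from 7 to 6 (Manhattan distance 1, so 2 moves are spent on a detour and 2 undoing it).
No route satisfies every constraint, so the count is 0.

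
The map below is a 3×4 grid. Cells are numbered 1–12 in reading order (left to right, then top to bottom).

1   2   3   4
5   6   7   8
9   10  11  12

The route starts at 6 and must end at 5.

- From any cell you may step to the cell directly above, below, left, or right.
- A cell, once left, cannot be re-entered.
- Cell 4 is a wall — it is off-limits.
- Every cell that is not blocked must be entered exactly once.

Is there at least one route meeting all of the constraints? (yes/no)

no

Colour the cells like a checkerboard: each orthogonal step flips colour, so a Hamiltonian route alternates colours. Here there are 6 cells of one colour and 5 of the other, with start on the opposite colour to the goal — the counts and endpoints can't be arranged into an alternating sequence of length 11, so no Hamiltonian route exists.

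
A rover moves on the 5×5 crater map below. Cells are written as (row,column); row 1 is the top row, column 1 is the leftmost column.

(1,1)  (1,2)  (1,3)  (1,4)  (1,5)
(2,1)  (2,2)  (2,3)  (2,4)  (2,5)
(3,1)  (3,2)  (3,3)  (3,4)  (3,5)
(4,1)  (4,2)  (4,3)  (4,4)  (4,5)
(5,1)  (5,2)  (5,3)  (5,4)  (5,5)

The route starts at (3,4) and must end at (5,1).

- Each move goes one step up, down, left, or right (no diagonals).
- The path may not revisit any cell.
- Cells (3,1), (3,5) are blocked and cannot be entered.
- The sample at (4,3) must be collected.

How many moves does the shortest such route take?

Any route passes through (4,3) somewhere between (3,4) and (5,1). Summing Manhattan distances along the two legs ((3,4) → (4,3) → (5,1)) gives a lower bound of 2 + 3 = 5 moves.
A route of 5 moves achieves this: (3,4) → (4,4) → (4,3) → (5,3) → (5,2) → (5,1).
Since 5 matches the lower bound, it is optimal.

5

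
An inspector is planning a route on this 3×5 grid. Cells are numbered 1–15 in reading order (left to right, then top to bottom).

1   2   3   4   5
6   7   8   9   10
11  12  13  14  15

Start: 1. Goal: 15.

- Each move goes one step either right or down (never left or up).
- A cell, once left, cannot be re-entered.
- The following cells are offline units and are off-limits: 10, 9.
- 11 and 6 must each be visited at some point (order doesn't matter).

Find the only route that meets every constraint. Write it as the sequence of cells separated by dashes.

Moves only go right or down, so the column and row indices never decrease.
Route from 1: 2× down (reaching 11), 4× right (reaching 15) — 6 moves in all.
Check: all required cells visited.

1 - 6 - 11 - 12 - 13 - 14 - 15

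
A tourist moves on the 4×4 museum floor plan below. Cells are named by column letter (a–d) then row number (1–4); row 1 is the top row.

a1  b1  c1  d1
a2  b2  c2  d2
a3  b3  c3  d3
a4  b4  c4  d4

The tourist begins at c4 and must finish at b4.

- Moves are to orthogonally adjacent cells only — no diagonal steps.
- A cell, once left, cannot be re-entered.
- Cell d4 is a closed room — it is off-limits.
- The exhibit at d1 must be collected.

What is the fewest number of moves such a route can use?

9

Any route passes through d1 somewhere between c4 and b4. Summing Manhattan distances along the two legs (c4 → d1 → b4) gives a lower bound of 4 + 5 = 9 moves.
A route of 9 moves achieves this: c4 → c3 → c2 → d2 → d1 → c1 → b1 → b2 → b3 → b4.
Since 9 matches the lower bound, it is optimal.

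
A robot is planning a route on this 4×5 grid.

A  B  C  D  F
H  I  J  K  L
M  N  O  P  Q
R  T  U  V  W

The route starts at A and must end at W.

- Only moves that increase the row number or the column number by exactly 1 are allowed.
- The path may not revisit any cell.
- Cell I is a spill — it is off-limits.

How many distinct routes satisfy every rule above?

15

A right/down-only route from A to W makes exactly 3 down-moves and 4 right-moves in some order.
With no other constraints that would be C(7,3) = 35 routes.
Subtract routes through each blocked cell (inclusion–exclusion for overlaps): − through I: 20 → 15.
That gives 15 routes.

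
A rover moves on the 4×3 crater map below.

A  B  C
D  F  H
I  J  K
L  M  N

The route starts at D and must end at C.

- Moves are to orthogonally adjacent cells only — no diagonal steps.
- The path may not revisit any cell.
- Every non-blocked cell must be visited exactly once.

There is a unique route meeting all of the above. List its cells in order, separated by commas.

D, A, B, F, J, I, L, M, N, K, H, C

Need to visit all 12 open cells exactly once, starting at D and ending at C.
Route from D: up 1 to A, right 1 to B, down 2 to J, left 1 to I, down 1 to L, right 2 to N, up 3 to C — 11 moves in all.
Check: all 12 open cells covered.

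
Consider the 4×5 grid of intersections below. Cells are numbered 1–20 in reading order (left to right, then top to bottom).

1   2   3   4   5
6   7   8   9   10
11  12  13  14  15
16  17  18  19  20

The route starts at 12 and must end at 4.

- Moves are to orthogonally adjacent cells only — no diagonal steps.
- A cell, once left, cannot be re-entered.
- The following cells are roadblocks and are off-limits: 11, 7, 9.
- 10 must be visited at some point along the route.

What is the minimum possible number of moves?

6

Any route passes through 10 somewhere between 12 and 4. Summing Manhattan distances along the two legs (12 → 10 → 4) gives a lower bound of 4 + 2 = 6 moves.
A route of 6 moves achieves this: 12 → 13 → 14 → 15 → 10 → 5 → 4.
Since 6 matches the lower bound, it is optimal.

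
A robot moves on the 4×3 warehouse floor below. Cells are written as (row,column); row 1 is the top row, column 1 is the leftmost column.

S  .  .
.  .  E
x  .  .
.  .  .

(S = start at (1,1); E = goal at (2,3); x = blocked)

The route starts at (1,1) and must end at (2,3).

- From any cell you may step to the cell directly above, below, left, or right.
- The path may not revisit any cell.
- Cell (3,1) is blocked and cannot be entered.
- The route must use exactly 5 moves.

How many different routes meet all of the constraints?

Need simple routes of exactly 5 moves from (1,1) to (2,3) (Manhattan distance 3, so 1 moves are spent on a detour and 1 undoing it).
Enumerating: (1,1) (2,1) (2,2) (1,2) (1,3) (2,3) | (1,1) (2,1) (2,2) (3,2) (3,3) (2,3) | (1,1) (1,2) (2,2) (3,2) (3,3) (2,3).
That gives 3 routes.

3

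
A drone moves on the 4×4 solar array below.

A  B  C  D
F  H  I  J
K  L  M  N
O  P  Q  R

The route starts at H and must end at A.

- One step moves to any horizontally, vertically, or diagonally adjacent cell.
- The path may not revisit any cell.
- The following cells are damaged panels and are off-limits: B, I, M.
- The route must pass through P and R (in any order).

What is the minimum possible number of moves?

Any route passes through P and R in some order between H and A. Summing Chebyshev distances along each leg and taking the cheapest ordering (H → R → P → A) gives a lower bound of 2 + 2 + 3 = 7 moves.
That bound ignores the blocked cells. Measuring each leg by the fewest moves that actually steer around them (H→R: 3; R→P: 2; P→A: 3) raises the lower bound to 8.
The shortest route satisfying every rule uses 9 moves: H → C → J → N → R → Q → P → K → F → A.
The no-revisit rule (legs can't share cells) pushes the minimum above the 8-move bound; an exhaustive check rules out every length from 8 to 8, leaving 9 as the minimum.

9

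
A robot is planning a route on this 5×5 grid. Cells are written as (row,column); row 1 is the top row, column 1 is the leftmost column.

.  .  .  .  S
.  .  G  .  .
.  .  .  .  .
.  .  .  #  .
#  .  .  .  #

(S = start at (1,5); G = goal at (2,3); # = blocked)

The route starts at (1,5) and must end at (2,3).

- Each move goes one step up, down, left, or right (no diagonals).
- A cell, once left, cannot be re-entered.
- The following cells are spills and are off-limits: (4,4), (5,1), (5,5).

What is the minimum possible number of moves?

The Manhattan distance from (1,5) to (2,3) is |1−2| + |5−3| = 3, so at least 3 moves are needed.
A route of 3 moves achieves this: (1,5) → (2,5) → (2,4) → (2,3).
Since 3 matches the lower bound, it is optimal.

3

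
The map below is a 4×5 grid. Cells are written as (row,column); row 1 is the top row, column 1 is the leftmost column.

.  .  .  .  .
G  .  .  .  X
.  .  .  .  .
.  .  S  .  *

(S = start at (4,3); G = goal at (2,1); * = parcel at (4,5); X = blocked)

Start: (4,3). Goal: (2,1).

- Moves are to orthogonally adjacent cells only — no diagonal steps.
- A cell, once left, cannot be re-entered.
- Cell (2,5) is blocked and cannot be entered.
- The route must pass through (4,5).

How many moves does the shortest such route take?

Any route passes through (4,5) somewhere between (4,3) and (2,1). Summing Manhattan distances along the two legs ((4,3) → (4,5) → (2,1)) gives a lower bound of 2 + 6 = 8 moves.
A route of 8 moves achieves this: (4,3) → (4,4) → (4,5) → (3,5) → (3,4) → (2,4) → (2,3) → (2,2) → (2,1).
Since 8 matches the lower bound, it is optimal.

8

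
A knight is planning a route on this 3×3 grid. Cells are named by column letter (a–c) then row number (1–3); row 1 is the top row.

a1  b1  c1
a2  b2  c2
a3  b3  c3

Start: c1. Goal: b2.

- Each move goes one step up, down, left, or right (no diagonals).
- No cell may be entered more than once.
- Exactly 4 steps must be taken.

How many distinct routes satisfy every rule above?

Need simple routes of exactly 4 moves from c1 to b2 (Manhattan distance 2, so 1 moves are spent on a detour and 1 undoing it).
Enumerating: c1 c2 c3 b3 b2 | c1 b1 a1 a2 b2.
That gives 2 routes.

2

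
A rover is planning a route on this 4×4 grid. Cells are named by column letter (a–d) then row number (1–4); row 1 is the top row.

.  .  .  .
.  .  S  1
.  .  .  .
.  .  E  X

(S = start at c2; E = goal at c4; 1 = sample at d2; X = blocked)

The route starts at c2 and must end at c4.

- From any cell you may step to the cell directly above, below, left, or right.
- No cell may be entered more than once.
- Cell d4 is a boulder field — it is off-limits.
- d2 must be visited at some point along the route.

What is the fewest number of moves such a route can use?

Any route passes through d2 somewhere between c2 and c4. Summing Manhattan distances along the two legs (c2 → d2 → c4) gives a lower bound of 1 + 3 = 4 moves.
A route of 4 moves achieves this: c2 → d2 → d3 → c3 → c4.
Since 4 matches the lower bound, it is optimal.

4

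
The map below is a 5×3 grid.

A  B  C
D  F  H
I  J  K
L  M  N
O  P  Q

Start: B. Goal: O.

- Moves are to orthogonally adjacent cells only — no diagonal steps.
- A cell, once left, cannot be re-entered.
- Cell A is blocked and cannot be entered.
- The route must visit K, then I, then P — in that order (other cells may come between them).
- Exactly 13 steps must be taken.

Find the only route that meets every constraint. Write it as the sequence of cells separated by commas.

The waypoints must appear in the order K, I, P, with no cell reused.
Route from B: right 1 to C, down 2 to K, left 1 to J, up 1 to F, left 1 to D, down 2 to L, right 2 to N, down 1 to Q, left 2 to O — 13 moves in all.
Check: order respected (K at step 3, I at step 7, P at step 12); 13 moves as required.

B, C, H, K, J, F, D, I, L, M, N, Q, P, O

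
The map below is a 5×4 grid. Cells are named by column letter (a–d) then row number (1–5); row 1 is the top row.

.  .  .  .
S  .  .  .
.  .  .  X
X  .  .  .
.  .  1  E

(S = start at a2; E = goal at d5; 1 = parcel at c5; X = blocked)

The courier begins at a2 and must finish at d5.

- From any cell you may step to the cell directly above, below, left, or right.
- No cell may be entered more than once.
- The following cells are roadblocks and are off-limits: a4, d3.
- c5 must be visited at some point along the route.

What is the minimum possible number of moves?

Any route passes through c5 somewhere between a2 and d5. Summing Manhattan distances along the two legs (a2 → c5 → d5) gives a lower bound of 5 + 1 = 6 moves.
A route of 6 moves achieves this: a2 → a3 → b3 → b4 → b5 → c5 → d5.
Since 6 matches the lower bound, it is optimal.

6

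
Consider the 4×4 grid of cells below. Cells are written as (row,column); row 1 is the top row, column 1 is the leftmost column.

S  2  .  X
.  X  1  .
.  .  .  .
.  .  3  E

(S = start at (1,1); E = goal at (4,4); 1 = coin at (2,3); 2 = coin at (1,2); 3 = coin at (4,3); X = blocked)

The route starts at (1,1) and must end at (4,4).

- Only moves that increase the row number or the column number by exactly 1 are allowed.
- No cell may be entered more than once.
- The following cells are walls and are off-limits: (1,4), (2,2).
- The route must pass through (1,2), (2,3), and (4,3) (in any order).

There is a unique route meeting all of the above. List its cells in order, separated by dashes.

Moves only go right or down, so the column and row indices never decrease.
Route from (1,1): right 2 to (1,3), down 3 to (4,3), right 1 to (4,4) — 6 moves in all.
Check: all required cells visited.

(1,1) - (1,2) - (1,3) - (2,3) - (3,3) - (4,3) - (4,4)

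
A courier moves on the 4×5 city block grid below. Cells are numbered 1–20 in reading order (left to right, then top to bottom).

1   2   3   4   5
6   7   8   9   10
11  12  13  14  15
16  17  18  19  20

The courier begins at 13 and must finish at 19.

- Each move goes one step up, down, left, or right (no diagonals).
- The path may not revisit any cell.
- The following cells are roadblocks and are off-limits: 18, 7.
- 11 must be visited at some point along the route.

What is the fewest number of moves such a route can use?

Any route passes through 11 somewhere between 13 and 19. Summing Manhattan distances along the two legs (13 → 11 → 19) gives a lower bound of 2 + 4 = 6 moves.
The shortest route satisfying every rule uses 10 moves: 13 → 12 → 11 → 6 → 1 → 2 → 3 → 8 → 9 → 14 → 19.
The bound of 6 isn't tight here; checking systematically, no route of length 6 through 9 satisfies every constraint (on a 4-connected grid the length of any start-to-goal walk has the same parity as the Manhattan bound, so only lengths 6, 8, 10, … need checking), so 10 is the minimum.

10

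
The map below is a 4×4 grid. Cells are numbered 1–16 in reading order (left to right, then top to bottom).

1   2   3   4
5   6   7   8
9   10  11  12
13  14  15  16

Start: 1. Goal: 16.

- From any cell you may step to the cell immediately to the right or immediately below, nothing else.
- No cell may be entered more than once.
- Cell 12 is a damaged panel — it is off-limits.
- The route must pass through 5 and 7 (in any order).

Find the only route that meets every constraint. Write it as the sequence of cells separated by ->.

1 -> 5 -> 6 -> 7 -> 11 -> 15 -> 16

Moves only go right or down, so the column and row indices never decrease.
Route from 1: down to 5, 2× right (reaching 7), 2× down (reaching 15), right to 16 — 6 moves in all.
Check: all required cells visited.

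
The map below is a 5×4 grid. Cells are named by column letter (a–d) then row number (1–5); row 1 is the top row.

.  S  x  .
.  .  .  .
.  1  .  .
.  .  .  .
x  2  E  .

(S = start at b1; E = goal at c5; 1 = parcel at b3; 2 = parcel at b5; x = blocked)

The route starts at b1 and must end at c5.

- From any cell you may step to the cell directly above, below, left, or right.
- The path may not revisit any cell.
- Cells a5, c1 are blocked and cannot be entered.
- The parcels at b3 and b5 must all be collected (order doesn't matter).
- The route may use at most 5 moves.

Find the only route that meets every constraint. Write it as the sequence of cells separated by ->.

b1 -> b2 -> b3 -> b4 -> b5 -> c5

The budget equals the shortest possible length, so every move has to be on a shortest route through the required cells.
Route from b1: 4× down (reaching b5), right to c5 — 5 moves in all.
Check: all required cells visited; 5 ≤ 5 moves.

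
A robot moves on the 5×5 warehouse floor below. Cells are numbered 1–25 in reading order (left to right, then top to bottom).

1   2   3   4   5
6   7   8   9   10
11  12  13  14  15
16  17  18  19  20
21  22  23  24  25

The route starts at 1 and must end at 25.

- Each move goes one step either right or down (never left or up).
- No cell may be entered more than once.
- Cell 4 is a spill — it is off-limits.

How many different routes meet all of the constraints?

65

A right/down-only route from 1 to 25 makes exactly 4 down-moves and 4 right-moves in some order.
With no other constraints that would be C(8,4) = 70 routes.
Subtract routes through each blocked cell (inclusion–exclusion for overlaps): − through 4: 5 → 65.
That gives 65 routes.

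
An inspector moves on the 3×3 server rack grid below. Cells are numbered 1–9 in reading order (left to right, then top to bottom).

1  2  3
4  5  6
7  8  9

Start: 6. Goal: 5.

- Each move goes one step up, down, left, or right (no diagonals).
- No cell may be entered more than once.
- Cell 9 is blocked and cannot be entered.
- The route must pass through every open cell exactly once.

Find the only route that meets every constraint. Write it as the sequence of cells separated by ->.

6 -> 3 -> 2 -> 1 -> 4 -> 7 -> 8 -> 5

Need to visit all 8 open cells exactly once, starting at 6 and ending at 5.
Route from 6: up 1 to 3, left 2 to 1, down 2 to 7, right 1 to 8, up 1 to 5 — 7 moves in all.
Check: all 8 open cells covered.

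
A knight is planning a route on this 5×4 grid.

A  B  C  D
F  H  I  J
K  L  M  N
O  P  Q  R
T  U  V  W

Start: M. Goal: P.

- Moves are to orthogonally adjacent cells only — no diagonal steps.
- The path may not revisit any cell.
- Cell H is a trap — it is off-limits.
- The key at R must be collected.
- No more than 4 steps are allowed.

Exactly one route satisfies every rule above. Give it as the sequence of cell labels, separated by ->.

The 4-move cap with required stops at R leaves no slack for detours.
Route from M: right to N, down to R, 2× left (reaching P) — 4 moves in all.
Check: all required cells visited; 4 ≤ 4 moves.

M -> N -> R -> Q -> P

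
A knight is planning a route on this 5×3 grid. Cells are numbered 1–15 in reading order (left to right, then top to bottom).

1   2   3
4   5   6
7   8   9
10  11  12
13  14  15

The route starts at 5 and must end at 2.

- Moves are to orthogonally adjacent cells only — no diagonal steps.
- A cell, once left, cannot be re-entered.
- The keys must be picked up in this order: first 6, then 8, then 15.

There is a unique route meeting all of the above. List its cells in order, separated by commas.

5, 6, 9, 8, 11, 12, 15, 14, 13, 10, 7, 4, 1, 2

The waypoints must appear in the order 6, 8, 15, with no cell reused.
Route from 5: right to 6, down to 9, left to 8, down to 11, right to 12, down to 15, 2× left (reaching 13), 4× up (reaching 1), right to 2 — 13 moves in all.
Check: order respected (6 at step 1, 8 at step 3, 15 at step 6).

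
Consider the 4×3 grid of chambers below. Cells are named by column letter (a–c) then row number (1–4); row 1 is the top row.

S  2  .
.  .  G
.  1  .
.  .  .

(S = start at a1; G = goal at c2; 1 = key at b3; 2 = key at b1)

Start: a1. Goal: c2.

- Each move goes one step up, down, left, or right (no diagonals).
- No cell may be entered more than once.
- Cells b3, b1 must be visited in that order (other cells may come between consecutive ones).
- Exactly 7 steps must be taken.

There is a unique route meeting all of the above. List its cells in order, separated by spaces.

a1 a2 a3 b3 b2 b1 c1 c2

The waypoints must appear in the order b3, b1, with no cell reused.
Route from a1: 2× down (reaching a3), right to b3, 2× up (reaching b1), right to c1, down to c2 — 7 moves in all.
Check: order respected (1 at step 3, 2 at step 5); 7 moves as required.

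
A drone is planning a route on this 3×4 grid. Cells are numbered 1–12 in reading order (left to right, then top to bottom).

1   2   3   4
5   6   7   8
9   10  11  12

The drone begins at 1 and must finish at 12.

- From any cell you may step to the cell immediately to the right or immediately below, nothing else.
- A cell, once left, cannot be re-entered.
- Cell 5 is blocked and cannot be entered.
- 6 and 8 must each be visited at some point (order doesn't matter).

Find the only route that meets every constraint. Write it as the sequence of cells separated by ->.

Moves only go right or down, so the column and row indices never decrease.
Route from 1: right to 2, down to 6, 2× right (reaching 8), down to 12 — 5 moves in all.
Check: all required cells visited.

1 -> 2 -> 6 -> 7 -> 8 -> 12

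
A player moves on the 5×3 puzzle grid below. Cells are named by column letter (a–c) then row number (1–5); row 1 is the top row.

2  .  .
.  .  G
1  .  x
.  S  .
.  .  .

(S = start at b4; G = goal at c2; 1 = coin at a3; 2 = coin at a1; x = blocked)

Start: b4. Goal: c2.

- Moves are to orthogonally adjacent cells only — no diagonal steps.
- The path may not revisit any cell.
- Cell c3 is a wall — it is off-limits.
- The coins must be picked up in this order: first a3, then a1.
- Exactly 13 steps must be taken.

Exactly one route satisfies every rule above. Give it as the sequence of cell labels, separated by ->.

b4 -> c4 -> c5 -> b5 -> a5 -> a4 -> a3 -> b3 -> b2 -> a2 -> a1 -> b1 -> c1 -> c2

The waypoints must appear in the order a3, a1, with no cell reused.
Route from b4: right to c4, down to c5, 2× left (reaching a5), 2× up (reaching a3), right to b3, up to b2, left to a2, up to a1, 2× right (reaching c1), down to c2 — 13 moves in all.
Check: order respected (1 at step 6, 2 at step 10); 13 moves as required.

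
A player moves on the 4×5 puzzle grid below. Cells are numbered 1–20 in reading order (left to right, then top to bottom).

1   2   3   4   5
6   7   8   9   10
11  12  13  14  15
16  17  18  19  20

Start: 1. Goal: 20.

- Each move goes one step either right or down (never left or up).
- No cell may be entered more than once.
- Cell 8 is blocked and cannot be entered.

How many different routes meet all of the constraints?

17

A right/down-only route from 1 to 20 makes exactly 3 down-moves and 4 right-moves in some order.
With no other constraints that would be C(7,3) = 35 routes.
Subtract routes through each blocked cell (inclusion–exclusion for overlaps): − through 8: 18 → 17.
That gives 17 routes.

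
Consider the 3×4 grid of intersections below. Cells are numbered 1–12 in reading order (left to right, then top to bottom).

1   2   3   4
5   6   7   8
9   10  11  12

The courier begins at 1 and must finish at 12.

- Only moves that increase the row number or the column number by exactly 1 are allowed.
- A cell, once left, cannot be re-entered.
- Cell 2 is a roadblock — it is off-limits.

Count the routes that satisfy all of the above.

4

A right/down-only route from 1 to 12 makes exactly 2 down-moves and 3 right-moves in some order.
With no other constraints that would be C(5,2) = 10 routes.
Subtract routes through each blocked cell (inclusion–exclusion for overlaps): − through 2: 6 → 4.
That gives 4 routes.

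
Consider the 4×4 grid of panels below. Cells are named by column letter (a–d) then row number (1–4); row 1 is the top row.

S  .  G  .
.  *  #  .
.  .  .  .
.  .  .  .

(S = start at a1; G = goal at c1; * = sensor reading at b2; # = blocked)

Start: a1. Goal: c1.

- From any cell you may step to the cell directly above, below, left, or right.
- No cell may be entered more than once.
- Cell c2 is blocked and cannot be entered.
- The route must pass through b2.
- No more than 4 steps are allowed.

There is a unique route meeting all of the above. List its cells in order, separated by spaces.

The budget equals the shortest possible length, so every move has to be on a shortest route through the required cells.
Route from a1: down to a2, right to b2, up to b1, right to c1 — 4 moves in all.
Check: all required cells visited; 4 ≤ 4 moves.

a1 a2 b2 b1 c1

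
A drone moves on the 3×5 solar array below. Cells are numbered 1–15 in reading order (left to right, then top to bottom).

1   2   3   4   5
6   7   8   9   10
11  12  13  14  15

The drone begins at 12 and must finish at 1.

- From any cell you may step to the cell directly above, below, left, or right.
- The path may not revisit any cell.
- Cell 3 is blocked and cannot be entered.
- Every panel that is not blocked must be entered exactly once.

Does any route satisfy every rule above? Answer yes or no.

Exhausting the options from 12, every branch either dead-ends against blocked cells, would have to re-enter a cell already used, or reaches the goal with a constraint still unmet.

no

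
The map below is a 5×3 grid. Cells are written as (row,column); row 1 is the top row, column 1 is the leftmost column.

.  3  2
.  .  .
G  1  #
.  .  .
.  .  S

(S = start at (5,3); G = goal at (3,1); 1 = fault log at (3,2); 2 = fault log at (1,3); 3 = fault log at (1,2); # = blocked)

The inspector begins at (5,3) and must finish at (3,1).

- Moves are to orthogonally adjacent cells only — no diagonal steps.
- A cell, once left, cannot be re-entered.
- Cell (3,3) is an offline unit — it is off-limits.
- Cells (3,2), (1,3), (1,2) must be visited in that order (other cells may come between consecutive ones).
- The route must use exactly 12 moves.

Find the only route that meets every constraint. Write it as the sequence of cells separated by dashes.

(5,3) - (5,2) - (5,1) - (4,1) - (4,2) - (3,2) - (2,2) - (2,3) - (1,3) - (1,2) - (1,1) - (2,1) - (3,1)

The waypoints must appear in the order (3,2), (1,3), (1,2), with no cell reused.
Route from (5,3): 2× left (reaching (5,1)), up to (4,1), right to (4,2), 2× up (reaching (2,2)), right to (2,3), up to (1,3), 2× left (reaching (1,1)), 2× down (reaching (3,1)) — 12 moves in all.
Check: order respected (1 at step 5, 2 at step 8, 3 at step 9); 12 moves as required.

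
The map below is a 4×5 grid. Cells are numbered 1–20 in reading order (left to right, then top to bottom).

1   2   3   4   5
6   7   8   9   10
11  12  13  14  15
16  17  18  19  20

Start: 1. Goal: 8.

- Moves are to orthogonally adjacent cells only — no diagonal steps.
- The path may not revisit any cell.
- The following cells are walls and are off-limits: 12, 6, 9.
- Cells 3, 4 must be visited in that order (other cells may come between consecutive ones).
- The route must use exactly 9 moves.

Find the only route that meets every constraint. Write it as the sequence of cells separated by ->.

The waypoints must appear in the order 3, 4, with no cell reused.
Route from 1: right 4 to 5, down 2 to 15, left 2 to 13, up 1 to 8 — 9 moves in all.
Check: order respected (3 at step 2, 4 at step 3); 9 moves as required.

1 -> 2 -> 3 -> 4 -> 5 -> 10 -> 15 -> 14 -> 13 -> 8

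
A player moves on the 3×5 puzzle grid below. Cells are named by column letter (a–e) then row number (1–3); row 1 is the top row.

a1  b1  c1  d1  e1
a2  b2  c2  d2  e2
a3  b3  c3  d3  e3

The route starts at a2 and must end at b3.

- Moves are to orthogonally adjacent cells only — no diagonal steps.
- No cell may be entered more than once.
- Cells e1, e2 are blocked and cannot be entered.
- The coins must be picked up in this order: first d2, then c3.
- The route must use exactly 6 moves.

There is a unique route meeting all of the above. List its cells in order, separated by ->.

The waypoints must appear in the order d2, c3, with no cell reused.
Route from a2: right 3 to d2, down 1 to d3, left 2 to b3 — 6 moves in all.
Check: order respected (d2 at step 3, c3 at step 5); 6 moves as required.

a2 -> b2 -> c2 -> d2 -> d3 -> c3 -> b3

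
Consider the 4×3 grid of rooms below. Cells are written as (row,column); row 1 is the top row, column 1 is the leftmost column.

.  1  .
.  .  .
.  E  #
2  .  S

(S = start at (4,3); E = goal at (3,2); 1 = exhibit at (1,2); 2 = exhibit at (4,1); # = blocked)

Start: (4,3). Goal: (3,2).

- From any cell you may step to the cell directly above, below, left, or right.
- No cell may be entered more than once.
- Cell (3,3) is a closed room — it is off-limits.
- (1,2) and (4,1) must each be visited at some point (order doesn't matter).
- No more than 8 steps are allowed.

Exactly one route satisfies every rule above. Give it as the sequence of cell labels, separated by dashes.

(4,3) - (4,2) - (4,1) - (3,1) - (2,1) - (1,1) - (1,2) - (2,2) - (3,2)

The 8-move cap with required stops at (1,2), (4,1) leaves no slack for detours.
Route from (4,3): left 2 to (4,1), up 3 to (1,1), right 1 to (1,2), down 2 to (3,2) — 8 moves in all.
Check: all required cells visited; 8 ≤ 8 moves.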